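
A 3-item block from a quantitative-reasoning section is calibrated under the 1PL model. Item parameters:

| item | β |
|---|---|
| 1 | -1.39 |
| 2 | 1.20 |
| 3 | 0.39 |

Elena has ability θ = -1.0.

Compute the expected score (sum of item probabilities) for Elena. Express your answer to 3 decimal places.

0.895

P(θ) = 1 / (1 + exp(−(θ − β)))
P_1 = 1/(1+e^{-0.3900}) = 0.5963
P_2 = 1/(1+e^{2.2000}) = 0.0998
P_3 = 1/(1+e^{1.3900}) = 0.1994
E[score] = 0.5963 + 0.0998 + 0.1994 = 0.8954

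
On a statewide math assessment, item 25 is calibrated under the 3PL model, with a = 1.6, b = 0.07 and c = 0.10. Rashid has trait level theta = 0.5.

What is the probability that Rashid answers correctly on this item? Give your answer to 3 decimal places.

0.699

P(theta) = c + (1 − c) · 1 / (1 + exp(−a(theta − b)))
Exponent: 1.6 × (0.5 − 0.07) = 0.6880
1/(1 + e^{-0.6880}) = 0.6655
P = 0.10 + 0.90 × 0.6655 = 0.6990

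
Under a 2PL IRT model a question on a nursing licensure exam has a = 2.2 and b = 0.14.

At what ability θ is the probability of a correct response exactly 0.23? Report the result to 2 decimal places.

-0.41

P(θ) = 1 / (1 + exp(−a(θ − b)))
logit = ln(0.2300/0.7700) = -1.2083
θ = b + logit/(a) = 0.14 + (-1.2083)/2.2000 = -0.4092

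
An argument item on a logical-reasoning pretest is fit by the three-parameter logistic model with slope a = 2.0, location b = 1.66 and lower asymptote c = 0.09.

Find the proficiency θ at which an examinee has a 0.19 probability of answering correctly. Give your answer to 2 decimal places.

0.61

P(θ) = c + (1 − c) · 1 / (1 + exp(−a(θ − b)))
Remove guessing floor: (0.19 − 0.09)/(1 − 0.09) = 0.1099
logit = ln(0.1099/0.8901) = -2.0919
θ = b + logit/(a) = 1.66 + (-2.0919)/2.0000 = 0.6141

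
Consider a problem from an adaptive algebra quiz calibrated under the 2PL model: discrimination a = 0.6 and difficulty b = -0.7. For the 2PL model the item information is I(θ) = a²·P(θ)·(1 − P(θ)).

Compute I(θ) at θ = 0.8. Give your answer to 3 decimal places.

P = 1/(1+e^{-0.9000}) = 0.7109
P(1−P) = 0.7109 × 0.2891 = 0.2055
I = a² × P(1−P) = 0.6² × 0.2055 = 0.07398

0.074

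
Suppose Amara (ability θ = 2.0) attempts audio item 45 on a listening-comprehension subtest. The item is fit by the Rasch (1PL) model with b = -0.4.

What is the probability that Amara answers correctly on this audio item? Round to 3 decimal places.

0.917

P(θ) = 1 / (1 + exp(−(θ − b)))
Exponent: (2.0 − (-0.4)) = 2.4000
1/(1 + e^{-2.4000}) = 0.9168
P = 0.9168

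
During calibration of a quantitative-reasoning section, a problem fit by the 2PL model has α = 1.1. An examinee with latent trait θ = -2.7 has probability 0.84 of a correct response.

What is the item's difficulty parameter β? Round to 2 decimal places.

-4.21

P(θ) = 1 / (1 + exp(−α(θ − β)))
logit(0.84) = ln(0.84/0.16) = 1.6582
β = θ − logit/(α) = -2.7 − 1.6582/1.1000 = -4.2075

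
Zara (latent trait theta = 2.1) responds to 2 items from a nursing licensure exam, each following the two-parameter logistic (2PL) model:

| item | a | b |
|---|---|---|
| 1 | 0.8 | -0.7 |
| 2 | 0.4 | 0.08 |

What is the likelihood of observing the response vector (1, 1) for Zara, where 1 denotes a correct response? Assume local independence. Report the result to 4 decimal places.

P(theta) = 1 / (1 + exp(−a(theta − b)))
P_1 = 1/(1+e^{-2.2400}) = 0.9038
P_2 = 1/(1+e^{-0.8080}) = 0.6917
L = P_1 × P_2 = 0.9038 × 0.6917 = 0.62513

0.6251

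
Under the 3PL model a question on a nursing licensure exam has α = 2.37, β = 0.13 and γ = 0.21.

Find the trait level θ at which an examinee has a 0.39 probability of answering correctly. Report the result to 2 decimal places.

P(θ) = γ + (1 − γ) · 1 / (1 + exp(−α(θ − β)))
Remove guessing floor: (0.39 − 0.21)/(1 − 0.21) = 0.2278
logit = ln(0.2278/0.7722) = -1.2205
θ = β + logit/(α) = 0.13 + (-1.2205)/2.3700 = -0.3850

-0.38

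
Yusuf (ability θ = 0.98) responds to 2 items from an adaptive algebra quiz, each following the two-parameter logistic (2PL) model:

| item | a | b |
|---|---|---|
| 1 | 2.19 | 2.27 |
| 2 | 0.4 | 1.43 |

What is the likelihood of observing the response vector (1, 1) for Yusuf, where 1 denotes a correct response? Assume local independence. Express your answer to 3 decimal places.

0.025

P(θ) = 1 / (1 + exp(−a(θ − b)))
P_1 = 1/(1+e^{2.8251}) = 0.0560
P_2 = 1/(1+e^{0.1800}) = 0.4551
L = P_1 × P_2 = 0.0560 × 0.4551 = 0.02548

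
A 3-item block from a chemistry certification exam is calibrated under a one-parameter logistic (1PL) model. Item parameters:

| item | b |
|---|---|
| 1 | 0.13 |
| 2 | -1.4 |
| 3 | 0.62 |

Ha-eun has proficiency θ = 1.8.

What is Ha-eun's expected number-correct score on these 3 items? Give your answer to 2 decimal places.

2.57

P(θ) = 1 / (1 + exp(−(θ − b)))
P_1 = 1/(1+e^{-1.6700}) = 0.8416
P_2 = 1/(1+e^{-3.2000}) = 0.9608
P_3 = 1/(1+e^{-1.1800}) = 0.7649
E[score] = 0.8416 + 0.9608 + 0.7649 = 2.5674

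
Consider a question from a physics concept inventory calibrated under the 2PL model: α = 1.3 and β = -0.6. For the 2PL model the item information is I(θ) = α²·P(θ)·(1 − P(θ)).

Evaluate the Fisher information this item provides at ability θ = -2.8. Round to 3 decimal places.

0.087

P = 1/(1+e^{2.8600}) = 0.0542
P(1−P) = 0.0542 × 0.9458 = 0.0512
I = α² × P(1−P) = 1.3² × 0.0512 = 0.08658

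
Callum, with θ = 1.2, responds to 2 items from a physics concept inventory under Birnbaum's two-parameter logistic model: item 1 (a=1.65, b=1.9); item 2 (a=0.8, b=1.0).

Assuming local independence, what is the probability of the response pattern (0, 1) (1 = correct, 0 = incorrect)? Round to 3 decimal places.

P(θ) = 1 / (1 + exp(−a(θ − b)))
P_1 = 1/(1+e^{1.1550}) = 0.2396
P_2 = 1/(1+e^{-0.1600}) = 0.5399
L = (1−P_1) × P_2 = 0.7604 × 0.5399 = 0.41056

0.411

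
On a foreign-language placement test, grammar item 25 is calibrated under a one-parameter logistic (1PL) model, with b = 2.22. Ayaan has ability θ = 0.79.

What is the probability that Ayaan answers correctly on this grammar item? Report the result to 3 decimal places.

P(θ) = 1 / (1 + exp(−(θ − b)))
Exponent: (0.79 − 2.22) = -1.4300
1/(1 + e^{1.4300}) = 0.1931
P = 0.1931

0.193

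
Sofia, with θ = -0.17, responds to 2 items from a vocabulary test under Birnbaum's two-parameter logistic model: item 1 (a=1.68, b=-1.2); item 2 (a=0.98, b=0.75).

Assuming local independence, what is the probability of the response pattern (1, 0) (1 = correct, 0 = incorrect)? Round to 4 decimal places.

0.6042

P(θ) = 1 / (1 + exp(−a(θ − b)))
P_1 = 1/(1+e^{-1.7304}) = 0.8495
P_2 = 1/(1+e^{0.9016}) = 0.2887
L = P_1 × (1−P_2) = 0.8495 × 0.7113 = 0.60420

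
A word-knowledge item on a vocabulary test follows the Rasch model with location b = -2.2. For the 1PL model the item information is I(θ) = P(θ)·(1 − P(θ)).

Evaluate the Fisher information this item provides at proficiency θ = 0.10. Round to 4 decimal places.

0.0828

P = 1/(1+e^{-2.3000}) = 0.9089
P(1−P) = 0.9089 × 0.0911 = 0.0828
I = P(1−P) = 0.08282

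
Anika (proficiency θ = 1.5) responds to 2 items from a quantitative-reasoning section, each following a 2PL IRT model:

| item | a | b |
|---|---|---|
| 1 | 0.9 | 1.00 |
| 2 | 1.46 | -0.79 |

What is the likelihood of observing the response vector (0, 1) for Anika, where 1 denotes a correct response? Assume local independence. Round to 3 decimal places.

P(θ) = 1 / (1 + exp(−a(θ − b)))
P_1 = 1/(1+e^{-0.4500}) = 0.6106
P_2 = 1/(1+e^{-3.3434}) = 0.9659
L = (1−P_1) × P_2 = 0.3894 × 0.9659 = 0.37608

0.376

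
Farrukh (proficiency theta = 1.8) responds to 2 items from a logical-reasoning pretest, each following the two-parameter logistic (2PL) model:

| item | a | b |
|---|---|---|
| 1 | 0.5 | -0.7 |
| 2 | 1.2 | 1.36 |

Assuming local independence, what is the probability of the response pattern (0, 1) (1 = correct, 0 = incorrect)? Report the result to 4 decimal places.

0.1401

P(theta) = 1 / (1 + exp(−a(theta − b)))
P_1 = 1/(1+e^{-1.2500}) = 0.7773
P_2 = 1/(1+e^{-0.5280}) = 0.6290
L = (1−P_1) × P_2 = 0.2227 × 0.6290 = 0.14008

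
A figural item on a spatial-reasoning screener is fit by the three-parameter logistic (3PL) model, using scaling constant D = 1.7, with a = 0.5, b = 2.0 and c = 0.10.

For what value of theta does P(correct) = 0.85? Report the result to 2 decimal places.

P(theta) = c + (1 − c) · 1 / (1 + exp(−D·a(theta − b)))
Remove guessing floor: (0.85 − 0.10)/(1 − 0.10) = 0.8333
logit = ln(0.8333/0.1667) = 1.6094
theta = b + logit/(1.7·a) = 2.0 + 1.6094/0.8500 = 3.8935

3.89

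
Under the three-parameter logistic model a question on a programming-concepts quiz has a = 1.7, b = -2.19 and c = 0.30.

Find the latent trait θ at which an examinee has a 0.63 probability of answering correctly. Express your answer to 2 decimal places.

P(θ) = c + (1 − c) · 1 / (1 + exp(−a(θ − b)))
Remove guessing floor: (0.63 − 0.30)/(1 − 0.30) = 0.4714
logit = ln(0.4714/0.5286) = -0.1144
θ = b + logit/(a) = -2.19 + (-0.1144)/1.7000 = -2.2573

-2.26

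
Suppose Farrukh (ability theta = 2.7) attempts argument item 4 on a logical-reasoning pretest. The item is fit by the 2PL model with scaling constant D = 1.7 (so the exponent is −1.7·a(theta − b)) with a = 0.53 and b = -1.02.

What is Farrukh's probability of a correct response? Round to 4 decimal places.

P(theta) = 1 / (1 + exp(−D·a(theta − b)))
Exponent: 1.7 × 0.53 × (2.7 − (-1.02)) = 3.3517
1/(1 + e^{-3.3517}) = 0.9662
P = 0.9662

0.9662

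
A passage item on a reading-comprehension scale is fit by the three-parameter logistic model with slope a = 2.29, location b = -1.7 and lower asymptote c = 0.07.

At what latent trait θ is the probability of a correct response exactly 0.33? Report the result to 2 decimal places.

-2.11

P(θ) = c + (1 − c) · 1 / (1 + exp(−a(θ − b)))
Remove guessing floor: (0.33 − 0.07)/(1 − 0.07) = 0.2796
logit = ln(0.2796/0.7204) = -0.9466
θ = b + logit/(a) = -1.7 + (-0.9466)/2.2900 = -2.1134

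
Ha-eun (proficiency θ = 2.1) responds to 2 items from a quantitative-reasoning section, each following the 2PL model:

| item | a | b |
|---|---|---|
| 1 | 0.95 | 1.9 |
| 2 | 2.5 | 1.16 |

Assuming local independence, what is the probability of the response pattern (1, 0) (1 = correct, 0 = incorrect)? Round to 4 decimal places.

P(θ) = 1 / (1 + exp(−a(θ − b)))
P_1 = 1/(1+e^{-0.1900}) = 0.5474
P_2 = 1/(1+e^{-2.3500}) = 0.9129
L = P_1 × (1−P_2) = 0.5474 × 0.0871 = 0.04766

0.0477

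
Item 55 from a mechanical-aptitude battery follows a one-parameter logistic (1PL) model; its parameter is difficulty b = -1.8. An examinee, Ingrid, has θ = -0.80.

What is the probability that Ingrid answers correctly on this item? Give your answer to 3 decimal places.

P(θ) = 1 / (1 + exp(−(θ − b)))
Exponent: (-0.80 − (-1.8)) = 1.0000
1/(1 + e^{-1.0000}) = 0.7311
P = 0.7311

0.731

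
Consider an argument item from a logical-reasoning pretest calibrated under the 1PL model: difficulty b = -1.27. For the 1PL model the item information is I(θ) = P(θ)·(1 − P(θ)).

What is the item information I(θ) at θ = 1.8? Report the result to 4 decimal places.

P = 1/(1+e^{-3.0700}) = 0.9556
P(1−P) = 0.9556 × 0.0444 = 0.0424
I = P(1−P) = 0.04239

0.0424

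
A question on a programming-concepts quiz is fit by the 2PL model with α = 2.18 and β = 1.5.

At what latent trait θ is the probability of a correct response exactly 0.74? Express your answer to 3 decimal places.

1.980

P(θ) = 1 / (1 + exp(−α(θ − β)))
logit = ln(0.7400/0.2600) = 1.0460
θ = β + logit/(α) = 1.5 + 1.0460/2.1800 = 1.9798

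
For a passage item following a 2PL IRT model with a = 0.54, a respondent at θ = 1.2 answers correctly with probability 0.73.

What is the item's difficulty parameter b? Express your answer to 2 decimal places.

P(θ) = 1 / (1 + exp(−a(θ − b)))
logit(0.73) = ln(0.73/0.27) = 0.9946
b = θ − logit/(a) = 1.2 − 0.9946/0.5400 = -0.6419

-0.64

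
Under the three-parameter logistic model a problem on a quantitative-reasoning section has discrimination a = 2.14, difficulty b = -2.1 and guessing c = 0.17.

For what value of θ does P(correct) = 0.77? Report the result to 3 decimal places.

-1.652

P(θ) = c + (1 − c) · 1 / (1 + exp(−a(θ − b)))
Remove guessing floor: (0.77 − 0.17)/(1 − 0.17) = 0.7229
logit = ln(0.7229/0.2771) = 0.9589
θ = b + logit/(a) = -2.1 + 0.9589/2.1400 = -1.6519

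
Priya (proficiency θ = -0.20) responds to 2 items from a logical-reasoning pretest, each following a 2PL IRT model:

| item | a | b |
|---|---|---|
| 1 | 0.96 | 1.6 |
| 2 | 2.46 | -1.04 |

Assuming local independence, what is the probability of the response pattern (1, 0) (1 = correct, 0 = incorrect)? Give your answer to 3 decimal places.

0.017

P(θ) = 1 / (1 + exp(−a(θ − b)))
P_1 = 1/(1+e^{1.7280}) = 0.1508
P_2 = 1/(1+e^{-2.0664}) = 0.8876
L = P_1 × (1−P_2) = 0.1508 × 0.1124 = 0.01696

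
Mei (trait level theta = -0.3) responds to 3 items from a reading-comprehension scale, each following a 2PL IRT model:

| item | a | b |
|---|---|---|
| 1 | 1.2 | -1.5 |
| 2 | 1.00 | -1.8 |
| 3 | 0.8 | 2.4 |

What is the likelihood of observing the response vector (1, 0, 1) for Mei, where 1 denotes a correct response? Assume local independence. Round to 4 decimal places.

P(theta) = 1 / (1 + exp(−a(theta − b)))
P_1 = 1/(1+e^{-1.4400}) = 0.8085
P_2 = 1/(1+e^{-1.5000}) = 0.8176
P_3 = 1/(1+e^{2.1600}) = 0.1034
L = P_1 × (1−P_2) × P_3 = 0.8085 × 0.1824 × 0.1034 = 0.01525

0.0152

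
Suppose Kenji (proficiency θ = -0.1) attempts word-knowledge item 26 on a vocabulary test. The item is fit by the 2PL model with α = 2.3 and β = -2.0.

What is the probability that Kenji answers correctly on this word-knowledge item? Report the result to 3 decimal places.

0.988

P(θ) = 1 / (1 + exp(−α(θ − β)))
Exponent: 2.3 × (-0.1 − (-2.0)) = 4.3700
1/(1 + e^{-4.3700}) = 0.9875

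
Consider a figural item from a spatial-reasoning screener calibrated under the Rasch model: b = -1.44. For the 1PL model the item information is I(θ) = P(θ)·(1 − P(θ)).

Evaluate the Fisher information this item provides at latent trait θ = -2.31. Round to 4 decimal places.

0.2081

P = 1/(1+e^{0.8700}) = 0.2953
P(1−P) = 0.2953 × 0.7047 = 0.2081
I = P(1−P) = 0.20808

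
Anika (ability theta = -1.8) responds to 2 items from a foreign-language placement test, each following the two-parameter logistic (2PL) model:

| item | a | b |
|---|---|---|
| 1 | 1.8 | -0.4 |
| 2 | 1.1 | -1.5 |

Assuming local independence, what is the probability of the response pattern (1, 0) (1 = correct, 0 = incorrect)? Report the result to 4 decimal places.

P(theta) = 1 / (1 + exp(−a(theta − b)))
P_1 = 1/(1+e^{2.5200}) = 0.0745
P_2 = 1/(1+e^{0.3300}) = 0.4182
L = P_1 × (1−P_2) = 0.0745 × 0.5818 = 0.04332

0.0433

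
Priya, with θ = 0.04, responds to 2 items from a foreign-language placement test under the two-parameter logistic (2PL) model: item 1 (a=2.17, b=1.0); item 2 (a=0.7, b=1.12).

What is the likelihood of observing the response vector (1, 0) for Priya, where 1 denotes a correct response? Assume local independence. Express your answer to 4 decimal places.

P(θ) = 1 / (1 + exp(−a(θ − b)))
P_1 = 1/(1+e^{2.0832}) = 0.1107
P_2 = 1/(1+e^{0.7560}) = 0.3195
L = P_1 × (1−P_2) = 0.1107 × 0.6805 = 0.07536

0.0754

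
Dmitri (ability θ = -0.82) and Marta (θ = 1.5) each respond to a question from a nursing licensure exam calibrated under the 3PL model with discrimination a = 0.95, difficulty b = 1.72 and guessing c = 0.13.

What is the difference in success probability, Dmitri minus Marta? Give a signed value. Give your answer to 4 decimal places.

-0.3182

P(θ) = c + (1 − c) · 1 / (1 + exp(−a(θ − b)))
P(Dmitri) = 0.2015  [exponent -2.4130]
P(Marta) = 0.5197  [exponent -0.2090]
Difference = 0.2015 − 0.5197 = -0.3182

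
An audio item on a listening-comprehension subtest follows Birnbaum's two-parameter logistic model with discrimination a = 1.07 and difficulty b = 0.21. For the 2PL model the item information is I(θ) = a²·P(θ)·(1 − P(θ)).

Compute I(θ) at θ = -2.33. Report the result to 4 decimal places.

0.0665

P = 1/(1+e^{2.7178}) = 0.0619
P(1−P) = 0.0619 × 0.9381 = 0.0581
I = a² × P(1−P) = 1.07² × 0.0581 = 0.06651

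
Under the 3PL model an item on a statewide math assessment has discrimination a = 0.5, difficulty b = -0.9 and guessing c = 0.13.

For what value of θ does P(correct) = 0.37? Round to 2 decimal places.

P(θ) = c + (1 − c) · 1 / (1 + exp(−a(θ − b)))
Remove guessing floor: (0.37 − 0.13)/(1 − 0.13) = 0.2759
logit = ln(0.2759/0.7241) = -0.9651
θ = b + logit/(a) = -0.9 + (-0.9651)/0.5000 = -2.8302

-2.83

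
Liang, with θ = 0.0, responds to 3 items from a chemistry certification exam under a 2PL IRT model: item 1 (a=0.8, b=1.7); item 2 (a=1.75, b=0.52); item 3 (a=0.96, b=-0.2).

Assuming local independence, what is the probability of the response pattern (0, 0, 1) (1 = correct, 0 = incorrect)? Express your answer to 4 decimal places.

P(θ) = 1 / (1 + exp(−a(θ − b)))
P_1 = 1/(1+e^{1.3600}) = 0.2042
P_2 = 1/(1+e^{0.9100}) = 0.2870
P_3 = 1/(1+e^{-0.1920}) = 0.5479
L = (1−P_1) × (1−P_2) × P_3 = 0.7958 × 0.7130 × 0.5479 = 0.31084

0.3108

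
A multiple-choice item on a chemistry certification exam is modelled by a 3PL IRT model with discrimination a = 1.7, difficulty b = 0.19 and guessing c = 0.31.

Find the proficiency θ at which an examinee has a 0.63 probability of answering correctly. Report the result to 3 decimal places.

P(θ) = c + (1 − c) · 1 / (1 + exp(−a(θ − b)))
Remove guessing floor: (0.63 − 0.31)/(1 − 0.31) = 0.4638
logit = ln(0.4638/0.5362) = -0.1452
θ = b + logit/(a) = 0.19 + (-0.1452)/1.7000 = 0.1046

0.105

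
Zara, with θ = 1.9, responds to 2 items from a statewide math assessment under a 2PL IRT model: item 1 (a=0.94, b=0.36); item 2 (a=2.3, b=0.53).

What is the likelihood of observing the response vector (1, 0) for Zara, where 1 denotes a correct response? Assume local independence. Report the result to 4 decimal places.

P(θ) = 1 / (1 + exp(−a(θ − b)))
P_1 = 1/(1+e^{-1.4476}) = 0.8096
P_2 = 1/(1+e^{-3.1510}) = 0.9589
L = P_1 × (1−P_2) = 0.8096 × 0.0411 = 0.03324

0.0332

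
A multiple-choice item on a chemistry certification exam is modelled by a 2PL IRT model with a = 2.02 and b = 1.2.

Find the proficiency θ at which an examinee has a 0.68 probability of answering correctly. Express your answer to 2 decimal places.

1.57

P(θ) = 1 / (1 + exp(−a(θ − b)))
logit = ln(0.6800/0.3200) = 0.7538
θ = b + logit/(a) = 1.2 + 0.7538/2.0200 = 1.5732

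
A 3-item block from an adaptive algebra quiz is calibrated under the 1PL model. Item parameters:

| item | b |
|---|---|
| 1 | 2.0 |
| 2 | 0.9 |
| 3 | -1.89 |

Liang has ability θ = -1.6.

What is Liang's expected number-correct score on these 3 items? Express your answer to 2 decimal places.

0.67

P(θ) = 1 / (1 + exp(−(θ − b)))
P_1 = 1/(1+e^{3.6000}) = 0.0266
P_2 = 1/(1+e^{2.5000}) = 0.0759
P_3 = 1/(1+e^{-0.2900}) = 0.5720
E[score] = 0.0266 + 0.0759 + 0.5720 = 0.6745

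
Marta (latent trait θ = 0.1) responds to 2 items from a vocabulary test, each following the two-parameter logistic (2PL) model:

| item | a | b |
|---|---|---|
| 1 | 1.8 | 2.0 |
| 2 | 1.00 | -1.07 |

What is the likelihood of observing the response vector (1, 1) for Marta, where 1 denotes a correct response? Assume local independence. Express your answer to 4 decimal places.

P(θ) = 1 / (1 + exp(−a(θ − b)))
P_1 = 1/(1+e^{3.4200}) = 0.0317
P_2 = 1/(1+e^{-1.1700}) = 0.7631
L = P_1 × P_2 = 0.0317 × 0.7631 = 0.02417

0.0242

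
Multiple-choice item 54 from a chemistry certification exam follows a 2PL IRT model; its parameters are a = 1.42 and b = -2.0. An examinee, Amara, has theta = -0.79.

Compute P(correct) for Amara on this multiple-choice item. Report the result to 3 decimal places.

0.848

P(theta) = 1 / (1 + exp(−a(theta − b)))
Exponent: 1.42 × (-0.79 − (-2.0)) = 1.7182
1/(1 + e^{-1.7182}) = 0.8479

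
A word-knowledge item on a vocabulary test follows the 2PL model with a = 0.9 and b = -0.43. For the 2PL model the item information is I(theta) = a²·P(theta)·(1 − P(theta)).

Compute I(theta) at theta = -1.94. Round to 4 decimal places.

P = 1/(1+e^{1.3590}) = 0.2044
P(1−P) = 0.2044 × 0.7956 = 0.1626
I = a² × P(1−P) = 0.9² × 0.1626 = 0.13172

0.1317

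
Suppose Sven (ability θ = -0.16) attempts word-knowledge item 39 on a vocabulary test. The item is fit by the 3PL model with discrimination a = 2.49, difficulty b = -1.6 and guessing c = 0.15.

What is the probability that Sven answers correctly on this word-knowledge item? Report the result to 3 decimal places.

P(θ) = c + (1 − c) · 1 / (1 + exp(−a(θ − b)))
Exponent: 2.49 × (-0.16 − (-1.6)) = 3.5856
1/(1 + e^{-3.5856}) = 0.9730
P = 0.15 + 0.85 × 0.9730 = 0.9771

0.977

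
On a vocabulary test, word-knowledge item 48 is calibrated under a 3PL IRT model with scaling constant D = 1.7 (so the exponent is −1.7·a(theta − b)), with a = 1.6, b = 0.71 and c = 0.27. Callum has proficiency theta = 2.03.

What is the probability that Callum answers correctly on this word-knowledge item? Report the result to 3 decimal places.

P(theta) = c + (1 − c) · 1 / (1 + exp(−D·a(theta − b)))
Exponent: 1.7 × 1.6 × (2.03 − 0.71) = 3.5904
1/(1 + e^{-3.5904}) = 0.9732
P = 0.27 + 0.73 × 0.9732 = 0.9804

0.980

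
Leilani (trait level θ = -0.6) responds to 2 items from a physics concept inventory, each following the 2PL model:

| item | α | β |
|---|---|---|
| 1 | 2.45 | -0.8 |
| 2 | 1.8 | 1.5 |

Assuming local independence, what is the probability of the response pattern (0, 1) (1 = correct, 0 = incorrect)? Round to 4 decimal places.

P(θ) = 1 / (1 + exp(−α(θ − β)))
P_1 = 1/(1+e^{-0.4900}) = 0.6201
P_2 = 1/(1+e^{3.7800}) = 0.0223
L = (1−P_1) × P_2 = 0.3799 × 0.0223 = 0.00848

0.0085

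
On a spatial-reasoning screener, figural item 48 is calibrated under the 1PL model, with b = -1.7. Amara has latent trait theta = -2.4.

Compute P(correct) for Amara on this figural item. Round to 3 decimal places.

P(theta) = 1 / (1 + exp(−(theta − b)))
Exponent: (-2.4 − (-1.7)) = -0.7000
1/(1 + e^{0.7000}) = 0.3318
P = 0.3318

0.332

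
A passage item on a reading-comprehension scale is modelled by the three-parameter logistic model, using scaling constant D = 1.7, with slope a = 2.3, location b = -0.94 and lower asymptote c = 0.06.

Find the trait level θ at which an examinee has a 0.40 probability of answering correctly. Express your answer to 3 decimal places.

-1.085

P(θ) = c + (1 − c) · 1 / (1 + exp(−D·a(θ − b)))
Remove guessing floor: (0.40 − 0.06)/(1 − 0.06) = 0.3617
logit = ln(0.3617/0.6383) = -0.5680
θ = b + logit/(1.7·a) = -0.94 + (-0.5680)/3.9100 = -1.0853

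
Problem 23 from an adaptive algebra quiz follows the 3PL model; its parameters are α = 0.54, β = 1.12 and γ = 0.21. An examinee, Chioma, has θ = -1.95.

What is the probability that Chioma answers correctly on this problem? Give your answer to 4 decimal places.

0.3364

P(θ) = γ + (1 − γ) · 1 / (1 + exp(−α(θ − β)))
Exponent: 0.54 × (-1.95 − 1.12) = -1.6578
1/(1 + e^{1.6578}) = 0.1601
P = 0.21 + 0.79 × 0.1601 = 0.3364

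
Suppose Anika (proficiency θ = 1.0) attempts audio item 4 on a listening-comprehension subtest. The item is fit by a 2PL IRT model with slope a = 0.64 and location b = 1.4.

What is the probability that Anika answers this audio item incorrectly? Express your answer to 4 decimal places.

0.5637

P(θ) = 1 / (1 + exp(−a(θ − b)))
Exponent: 0.64 × (1.0 − 1.4) = -0.2560
1/(1 + e^{0.2560}) = 0.4363
P(incorrect) = 1 − 0.4363 = 0.5637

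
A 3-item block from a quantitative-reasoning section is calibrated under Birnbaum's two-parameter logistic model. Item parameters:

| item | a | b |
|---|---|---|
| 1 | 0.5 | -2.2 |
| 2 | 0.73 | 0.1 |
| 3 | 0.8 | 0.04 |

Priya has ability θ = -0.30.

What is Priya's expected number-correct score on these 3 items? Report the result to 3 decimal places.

1.581

P(θ) = 1 / (1 + exp(−a(θ − b)))
P_1 = 1/(1+e^{-0.9500}) = 0.7211
P_2 = 1/(1+e^{0.2920}) = 0.4275
P_3 = 1/(1+e^{0.2720}) = 0.4324
E[score] = 0.7211 + 0.4275 + 0.4324 = 1.5810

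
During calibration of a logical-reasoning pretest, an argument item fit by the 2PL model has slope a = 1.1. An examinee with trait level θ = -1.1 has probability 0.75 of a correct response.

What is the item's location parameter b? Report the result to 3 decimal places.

-2.099

P(θ) = 1 / (1 + exp(−a(θ − b)))
logit(0.75) = ln(0.75/0.25) = 1.0986
b = θ − logit/(a) = -1.1 − 1.0986/1.1000 = -2.0987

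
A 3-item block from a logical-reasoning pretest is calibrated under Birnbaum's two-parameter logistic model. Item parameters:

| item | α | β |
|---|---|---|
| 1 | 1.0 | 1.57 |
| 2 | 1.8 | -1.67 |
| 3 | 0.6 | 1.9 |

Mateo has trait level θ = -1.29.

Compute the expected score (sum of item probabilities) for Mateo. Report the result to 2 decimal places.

P(θ) = 1 / (1 + exp(−α(θ − β)))
P_1 = 1/(1+e^{2.8600}) = 0.0542
P_2 = 1/(1+e^{-0.6840}) = 0.6646
P_3 = 1/(1+e^{1.9140}) = 0.1285
E[score] = 0.0542 + 0.6646 + 0.1285 = 0.8473

0.85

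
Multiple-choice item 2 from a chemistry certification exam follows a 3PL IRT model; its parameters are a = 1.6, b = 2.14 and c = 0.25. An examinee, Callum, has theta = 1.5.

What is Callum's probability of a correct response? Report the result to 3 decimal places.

0.448

P(theta) = c + (1 − c) · 1 / (1 + exp(−a(theta − b)))
Exponent: 1.6 × (1.5 − 2.14) = -1.0240
1/(1 + e^{1.0240}) = 0.2642
P = 0.25 + 0.75 × 0.2642 = 0.4482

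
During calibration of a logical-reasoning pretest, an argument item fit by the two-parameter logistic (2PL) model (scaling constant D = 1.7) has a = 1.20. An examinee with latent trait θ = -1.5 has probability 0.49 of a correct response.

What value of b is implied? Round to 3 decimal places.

-1.480

P(θ) = 1 / (1 + exp(−D·a(θ − b)))
logit(0.49) = ln(0.49/0.51) = -0.0400
b = θ − logit/(1.7·a) = -1.5 − (-0.0400)/2.0400 = -1.4804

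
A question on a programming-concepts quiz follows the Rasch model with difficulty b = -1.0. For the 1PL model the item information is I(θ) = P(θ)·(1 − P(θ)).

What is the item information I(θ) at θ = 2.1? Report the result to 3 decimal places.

P = 1/(1+e^{-3.1000}) = 0.9569
P(1−P) = 0.9569 × 0.0431 = 0.0412
I = P(1−P) = 0.04125

0.041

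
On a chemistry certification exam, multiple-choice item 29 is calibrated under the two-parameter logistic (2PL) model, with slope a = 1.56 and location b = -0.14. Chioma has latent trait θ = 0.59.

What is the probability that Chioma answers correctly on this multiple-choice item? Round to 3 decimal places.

0.757

P(θ) = 1 / (1 + exp(−a(θ − b)))
Exponent: 1.56 × (0.59 − (-0.14)) = 1.1388
1/(1 + e^{-1.1388}) = 0.7575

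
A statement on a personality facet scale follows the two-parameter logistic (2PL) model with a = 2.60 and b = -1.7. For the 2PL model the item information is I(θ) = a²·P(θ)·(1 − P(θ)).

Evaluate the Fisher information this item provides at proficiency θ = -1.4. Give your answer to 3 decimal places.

P = 1/(1+e^{-0.7800}) = 0.6857
P(1−P) = 0.6857 × 0.3143 = 0.2155
I = a² × P(1−P) = 2.60² × 0.2155 = 1.45693

1.457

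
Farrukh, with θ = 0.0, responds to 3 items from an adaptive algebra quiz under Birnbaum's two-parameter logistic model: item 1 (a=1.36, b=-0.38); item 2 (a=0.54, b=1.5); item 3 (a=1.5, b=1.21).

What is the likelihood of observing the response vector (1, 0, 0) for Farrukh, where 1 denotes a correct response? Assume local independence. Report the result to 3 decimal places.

0.373

P(θ) = 1 / (1 + exp(−a(θ − b)))
P_1 = 1/(1+e^{-0.5168}) = 0.6264
P_2 = 1/(1+e^{0.8100}) = 0.3079
P_3 = 1/(1+e^{1.8150}) = 0.1400
L = P_1 × (1−P_2) × (1−P_3) = 0.6264 × 0.6921 × 0.8600 = 0.37283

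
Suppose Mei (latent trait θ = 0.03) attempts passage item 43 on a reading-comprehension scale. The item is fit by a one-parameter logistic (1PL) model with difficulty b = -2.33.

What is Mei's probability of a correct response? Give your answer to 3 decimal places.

0.914

P(θ) = 1 / (1 + exp(−(θ − b)))
Exponent: (0.03 − (-2.33)) = 2.3600
1/(1 + e^{-2.3600}) = 0.9137
P = 0.9137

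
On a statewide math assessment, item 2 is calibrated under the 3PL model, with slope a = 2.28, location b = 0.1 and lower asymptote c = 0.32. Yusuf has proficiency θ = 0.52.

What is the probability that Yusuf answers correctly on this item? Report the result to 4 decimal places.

P(θ) = c + (1 − c) · 1 / (1 + exp(−a(θ − b)))
Exponent: 2.28 × (0.52 − 0.1) = 0.9576
1/(1 + e^{-0.9576}) = 0.7226
P = 0.32 + 0.68 × 0.7226 = 0.8114

0.8114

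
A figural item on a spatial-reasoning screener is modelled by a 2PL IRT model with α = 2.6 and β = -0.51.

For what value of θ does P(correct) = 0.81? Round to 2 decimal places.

P(θ) = 1 / (1 + exp(−α(θ − β)))
logit = ln(0.8100/0.1900) = 1.4500
θ = β + logit/(α) = -0.51 + 1.4500/2.6000 = 0.0477

0.05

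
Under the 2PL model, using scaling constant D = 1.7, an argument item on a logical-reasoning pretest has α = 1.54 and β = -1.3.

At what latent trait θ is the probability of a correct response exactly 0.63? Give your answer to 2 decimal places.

-1.10

P(θ) = 1 / (1 + exp(−D·α(θ − β)))
logit = ln(0.6300/0.3700) = 0.5322
θ = β + logit/(1.7·α) = -1.3 + 0.5322/2.6180 = -1.0967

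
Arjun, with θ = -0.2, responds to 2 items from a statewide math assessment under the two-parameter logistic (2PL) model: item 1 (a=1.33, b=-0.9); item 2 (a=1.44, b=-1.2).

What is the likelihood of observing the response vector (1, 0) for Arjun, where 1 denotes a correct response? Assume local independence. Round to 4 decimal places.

P(θ) = 1 / (1 + exp(−a(θ − b)))
P_1 = 1/(1+e^{-0.9310}) = 0.7173
P_2 = 1/(1+e^{-1.4400}) = 0.8085
L = P_1 × (1−P_2) = 0.7173 × 0.1915 = 0.13739

0.1374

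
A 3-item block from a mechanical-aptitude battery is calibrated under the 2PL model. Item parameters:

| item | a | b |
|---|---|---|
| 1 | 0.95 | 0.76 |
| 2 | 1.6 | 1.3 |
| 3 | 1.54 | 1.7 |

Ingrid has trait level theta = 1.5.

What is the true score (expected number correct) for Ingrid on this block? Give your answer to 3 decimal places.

1.672

P(theta) = 1 / (1 + exp(−a(theta − b)))
P_1 = 1/(1+e^{-0.7030}) = 0.6689
P_2 = 1/(1+e^{-0.3200}) = 0.5793
P_3 = 1/(1+e^{0.3080}) = 0.4236
E[score] = 0.6689 + 0.5793 + 0.4236 = 1.6718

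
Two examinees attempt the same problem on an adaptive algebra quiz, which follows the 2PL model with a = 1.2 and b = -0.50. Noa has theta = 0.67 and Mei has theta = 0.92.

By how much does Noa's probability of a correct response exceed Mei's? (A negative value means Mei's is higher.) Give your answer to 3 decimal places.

P(theta) = 1 / (1 + exp(−a(theta − b)))
P(Noa) = 0.8028  [exponent 1.4040]
P(Mei) = 0.8461  [exponent 1.7040]
Difference = 0.8028 − 0.8461 = -0.0432

-0.043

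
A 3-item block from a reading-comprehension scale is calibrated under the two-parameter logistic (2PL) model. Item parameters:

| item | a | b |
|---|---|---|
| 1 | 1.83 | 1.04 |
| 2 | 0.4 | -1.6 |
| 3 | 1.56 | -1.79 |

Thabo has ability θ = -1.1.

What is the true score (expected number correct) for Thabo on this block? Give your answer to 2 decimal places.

1.32

P(θ) = 1 / (1 + exp(−a(θ − b)))
P_1 = 1/(1+e^{3.9162}) = 0.0195
P_2 = 1/(1+e^{-0.2000}) = 0.5498
P_3 = 1/(1+e^{-1.0764}) = 0.7458
E[score] = 0.0195 + 0.5498 + 0.7458 = 1.3152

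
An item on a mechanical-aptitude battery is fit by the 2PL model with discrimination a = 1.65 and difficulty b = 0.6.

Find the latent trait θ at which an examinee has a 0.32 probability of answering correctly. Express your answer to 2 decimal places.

P(θ) = 1 / (1 + exp(−a(θ − b)))
logit = ln(0.3200/0.6800) = -0.7538
θ = b + logit/(a) = 0.6 + (-0.7538)/1.6500 = 0.1432

0.14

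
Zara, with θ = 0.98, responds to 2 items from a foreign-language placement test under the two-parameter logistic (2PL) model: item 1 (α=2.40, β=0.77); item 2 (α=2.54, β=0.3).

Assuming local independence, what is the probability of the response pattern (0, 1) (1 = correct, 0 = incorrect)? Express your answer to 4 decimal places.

P(θ) = 1 / (1 + exp(−α(θ − β)))
P_1 = 1/(1+e^{-0.5040}) = 0.6234
P_2 = 1/(1+e^{-1.7272}) = 0.8491
L = (1−P_1) × P_2 = 0.3766 × 0.8491 = 0.31975

0.3198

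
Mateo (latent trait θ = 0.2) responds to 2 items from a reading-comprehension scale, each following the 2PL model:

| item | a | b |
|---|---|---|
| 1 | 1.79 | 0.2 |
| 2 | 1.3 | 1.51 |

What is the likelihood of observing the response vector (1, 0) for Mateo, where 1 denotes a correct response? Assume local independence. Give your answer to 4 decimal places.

0.4230

P(θ) = 1 / (1 + exp(−a(θ − b)))
P_1 = 1/(1+e^{0.0000}) = 0.5000
P_2 = 1/(1+e^{1.7030}) = 0.1541
L = P_1 × (1−P_2) = 0.5000 × 0.8459 = 0.42296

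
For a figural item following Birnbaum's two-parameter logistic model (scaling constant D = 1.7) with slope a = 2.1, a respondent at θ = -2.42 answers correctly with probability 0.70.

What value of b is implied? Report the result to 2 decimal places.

-2.66

P(θ) = 1 / (1 + exp(−D·a(θ − b)))
logit(0.70) = ln(0.70/0.30) = 0.8473
b = θ − logit/(1.7·a) = -2.42 − 0.8473/3.5700 = -2.6573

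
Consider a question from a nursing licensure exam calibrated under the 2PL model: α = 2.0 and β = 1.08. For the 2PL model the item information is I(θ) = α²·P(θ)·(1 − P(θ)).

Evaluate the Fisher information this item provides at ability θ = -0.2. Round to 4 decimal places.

P = 1/(1+e^{2.5600}) = 0.0718
P(1−P) = 0.0718 × 0.9282 = 0.0666
I = α² × P(1−P) = 2.0² × 0.0666 = 0.26643

0.2664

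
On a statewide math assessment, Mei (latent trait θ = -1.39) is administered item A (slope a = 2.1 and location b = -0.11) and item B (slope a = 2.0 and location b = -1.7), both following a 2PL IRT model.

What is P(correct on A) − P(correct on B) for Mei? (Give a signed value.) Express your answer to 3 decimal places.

-0.587

P(θ) = 1 / (1 + exp(−a(θ − b)))
P_A = 0.0637
P_B = 0.6502
P_A − P_B = -0.5865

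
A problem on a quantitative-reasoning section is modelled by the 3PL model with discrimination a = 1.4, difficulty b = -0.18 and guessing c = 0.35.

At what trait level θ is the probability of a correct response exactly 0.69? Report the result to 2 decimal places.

P(θ) = c + (1 − c) · 1 / (1 + exp(−a(θ − b)))
Remove guessing floor: (0.69 − 0.35)/(1 − 0.35) = 0.5231
logit = ln(0.5231/0.4769) = 0.0924
θ = b + logit/(a) = -0.18 + 0.0924/1.4000 = -0.1140

-0.11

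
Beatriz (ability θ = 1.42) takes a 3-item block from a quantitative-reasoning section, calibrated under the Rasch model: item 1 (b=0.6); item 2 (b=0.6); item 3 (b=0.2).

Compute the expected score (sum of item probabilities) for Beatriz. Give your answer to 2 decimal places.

P(θ) = 1 / (1 + exp(−(θ − b)))
P_1 = 1/(1+e^{-0.8200}) = 0.6942
P_2 = 1/(1+e^{-0.8200}) = 0.6942
P_3 = 1/(1+e^{-1.2200}) = 0.7721
E[score] = 0.6942 + 0.6942 + 0.7721 = 2.1605

2.16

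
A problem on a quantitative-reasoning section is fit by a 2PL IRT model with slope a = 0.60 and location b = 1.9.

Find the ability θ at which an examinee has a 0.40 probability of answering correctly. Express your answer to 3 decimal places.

P(θ) = 1 / (1 + exp(−a(θ − b)))
logit = ln(0.4000/0.6000) = -0.4055
θ = b + logit/(a) = 1.9 + (-0.4055)/0.6000 = 1.2242

1.224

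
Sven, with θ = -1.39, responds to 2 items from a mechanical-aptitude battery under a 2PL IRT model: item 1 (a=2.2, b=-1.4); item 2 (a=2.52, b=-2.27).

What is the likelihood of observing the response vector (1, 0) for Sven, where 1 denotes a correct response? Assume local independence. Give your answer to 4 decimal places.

0.0496

P(θ) = 1 / (1 + exp(−a(θ − b)))
P_1 = 1/(1+e^{-0.0220}) = 0.5055
P_2 = 1/(1+e^{-2.2176}) = 0.9018
L = P_1 × (1−P_2) = 0.5055 × 0.0982 = 0.04963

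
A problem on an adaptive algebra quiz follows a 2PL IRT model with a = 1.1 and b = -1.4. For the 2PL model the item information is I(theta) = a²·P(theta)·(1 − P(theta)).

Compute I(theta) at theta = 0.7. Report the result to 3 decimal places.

P = 1/(1+e^{-2.3100}) = 0.9097
P(1−P) = 0.9097 × 0.0903 = 0.0821
I = a² × P(1−P) = 1.1² × 0.0821 = 0.09939

0.099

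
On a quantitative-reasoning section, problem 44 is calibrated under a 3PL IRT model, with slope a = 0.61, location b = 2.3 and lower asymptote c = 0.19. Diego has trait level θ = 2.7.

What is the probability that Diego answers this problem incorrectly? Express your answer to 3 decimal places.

0.356

P(θ) = c + (1 − c) · 1 / (1 + exp(−a(θ − b)))
Exponent: 0.61 × (2.7 − 2.3) = 0.2440
1/(1 + e^{-0.2440}) = 0.5607
P = 0.19 + 0.81 × 0.5607 = 0.6442
P(incorrect) = 1 − 0.6442 = 0.3558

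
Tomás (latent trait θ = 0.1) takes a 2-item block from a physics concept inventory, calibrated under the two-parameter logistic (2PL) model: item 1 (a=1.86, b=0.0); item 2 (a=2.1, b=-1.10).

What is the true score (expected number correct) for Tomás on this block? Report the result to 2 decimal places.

1.47

P(θ) = 1 / (1 + exp(−a(θ − b)))
P_1 = 1/(1+e^{-0.1860}) = 0.5464
P_2 = 1/(1+e^{-2.5200}) = 0.9255
E[score] = 0.5464 + 0.9255 = 1.4719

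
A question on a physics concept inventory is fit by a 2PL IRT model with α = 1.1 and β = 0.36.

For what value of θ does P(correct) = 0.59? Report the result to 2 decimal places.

P(θ) = 1 / (1 + exp(−α(θ − β)))
logit = ln(0.5900/0.4100) = 0.3640
θ = β + logit/(α) = 0.36 + 0.3640/1.1000 = 0.6909

0.69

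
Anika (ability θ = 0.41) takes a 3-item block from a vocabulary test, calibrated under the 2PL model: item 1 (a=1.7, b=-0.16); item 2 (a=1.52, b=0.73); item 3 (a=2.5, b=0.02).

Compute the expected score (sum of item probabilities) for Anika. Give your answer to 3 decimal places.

P(θ) = 1 / (1 + exp(−a(θ − b)))
P_1 = 1/(1+e^{-0.9690}) = 0.7249
P_2 = 1/(1+e^{0.4864}) = 0.3807
P_3 = 1/(1+e^{-0.9750}) = 0.7261
E[score] = 0.7249 + 0.3807 + 0.7261 = 1.8318

1.832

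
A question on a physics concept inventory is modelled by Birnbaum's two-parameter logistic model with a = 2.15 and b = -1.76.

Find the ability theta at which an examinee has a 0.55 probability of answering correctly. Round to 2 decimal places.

P(theta) = 1 / (1 + exp(−a(theta − b)))
logit = ln(0.5500/0.4500) = 0.2007
theta = b + logit/(a) = -1.76 + 0.2007/2.1500 = -1.6667

-1.67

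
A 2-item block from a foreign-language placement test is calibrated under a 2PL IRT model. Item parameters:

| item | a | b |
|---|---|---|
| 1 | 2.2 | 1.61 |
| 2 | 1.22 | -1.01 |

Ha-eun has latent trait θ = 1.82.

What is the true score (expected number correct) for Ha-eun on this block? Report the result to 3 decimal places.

P(θ) = 1 / (1 + exp(−a(θ − b)))
P_1 = 1/(1+e^{-0.4620}) = 0.6135
P_2 = 1/(1+e^{-3.4526}) = 0.9693
E[score] = 0.6135 + 0.9693 = 1.5828

1.583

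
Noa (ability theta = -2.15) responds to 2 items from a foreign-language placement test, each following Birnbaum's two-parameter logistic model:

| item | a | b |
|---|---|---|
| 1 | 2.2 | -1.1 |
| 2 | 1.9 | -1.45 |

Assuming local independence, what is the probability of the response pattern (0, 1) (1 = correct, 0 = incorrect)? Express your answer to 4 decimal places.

0.1903

P(theta) = 1 / (1 + exp(−a(theta − b)))
P_1 = 1/(1+e^{2.3100}) = 0.0903
P_2 = 1/(1+e^{1.3300}) = 0.2092
L = (1−P_1) × P_2 = 0.9097 × 0.2092 = 0.19027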